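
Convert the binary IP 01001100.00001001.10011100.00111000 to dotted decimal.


01001100 = 76
00001001 = 9
10011100 = 156
00111000 = 56
IP: 76.9.156.56


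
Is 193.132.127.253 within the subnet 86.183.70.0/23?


Subnet network: 86.183.70.0
Test IP AND mask: 193.132.126.0
No, 193.132.127.253 is not in 86.183.70.0/23


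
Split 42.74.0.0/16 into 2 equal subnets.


New prefix = 16 + 1 = 17
Each subnet has 32768 addresses
  42.74.0.0/17
  42.74.128.0/17
Subnets: 42.74.0.0/17, 42.74.128.0/17


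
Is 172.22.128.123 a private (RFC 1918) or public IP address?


RFC 1918 private ranges:
  10.0.0.0/8 (10.0.0.0 - 10.255.255.255)
  172.16.0.0/12 (172.16.0.0 - 172.31.255.255)
  192.168.0.0/16 (192.168.0.0 - 192.168.255.255)
Private (in 172.16.0.0/12)


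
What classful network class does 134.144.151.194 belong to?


First octet: 134
Binary: 10000110
10xxxxxx -> Class B (128-191)
Class B, default mask 255.255.0.0 (/16)


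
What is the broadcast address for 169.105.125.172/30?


Network: 169.105.125.172/30
Host bits = 2
Set all host bits to 1:
Broadcast: 169.105.125.175


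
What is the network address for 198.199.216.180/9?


IP:   11000110.11000111.11011000.10110100
Mask: 11111111.10000000.00000000.00000000
AND operation:
Net:  11000110.10000000.00000000.00000000
Network: 198.128.0.0/9


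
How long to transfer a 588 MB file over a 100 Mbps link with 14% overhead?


Effective throughput = 100 * (1 - 14/100) = 86 Mbps
File size in Mb = 588 * 8 = 4704 Mb
Time = 4704 / 86
Time = 54.6977 seconds


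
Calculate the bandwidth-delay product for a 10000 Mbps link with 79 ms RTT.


BDP = bandwidth * RTT
= 10000 Mbps * 79 ms
= 10000 * 1e6 * 79 / 1000 bits
= 790000000 bits
= 98750000 bytes
= 96435.5469 KB
BDP = 790000000 bits (98750000 bytes)


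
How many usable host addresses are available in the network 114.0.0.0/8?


Host bits = 32 - 8 = 24
Total addresses = 2^24 = 16777216
Usable = total - 2 (network and broadcast)
Usable hosts: 16777214


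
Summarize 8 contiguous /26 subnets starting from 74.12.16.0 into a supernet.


Original prefix: /26
Number of subnets: 8 = 2^3
New prefix = 26 - 3 = 23
Supernet: 74.12.16.0/23


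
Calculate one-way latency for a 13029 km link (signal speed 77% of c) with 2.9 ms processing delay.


Speed = 0.77 * 3e5 km/s = 231000 km/s
Propagation delay = 13029 / 231000 = 0.0564 s = 56.4026 ms
Processing delay = 2.9 ms
Total one-way latency = 59.3026 ms


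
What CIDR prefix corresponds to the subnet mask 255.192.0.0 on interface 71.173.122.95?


Binary: 11111111.11000000.00000000.00000000
Count leading 1s
Prefix: /10


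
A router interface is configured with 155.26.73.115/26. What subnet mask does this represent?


/26 means 26 network bits, 6 host bits
Binary: 11111111111111111111111111000000
Mask: 255.255.255.192


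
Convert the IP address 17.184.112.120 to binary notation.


17 = 00010001
184 = 10111000
112 = 01110000
120 = 01111000
Binary: 00010001.10111000.01110000.01111000


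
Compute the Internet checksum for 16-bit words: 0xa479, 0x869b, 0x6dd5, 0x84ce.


Sum all words (with carry folding):
+ 0xa479 = 0xa479
+ 0x869b = 0x2b15
+ 0x6dd5 = 0x98ea
+ 0x84ce = 0x1db9
One's complement: ~0x1db9
Checksum = 0xe246


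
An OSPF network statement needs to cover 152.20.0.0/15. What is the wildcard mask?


Subnet mask: 255.254.0.0
Wildcard = 255.255.255.255 - subnet mask
255 - 255 = 0
255 - 254 = 1
255 - 0 = 255
255 - 0 = 255
Wildcard: 0.1.255.255


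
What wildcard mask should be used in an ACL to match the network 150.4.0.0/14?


Subnet mask: 255.252.0.0
Wildcard = 255.255.255.255 - subnet mask
255 - 255 = 0
255 - 252 = 3
255 - 0 = 255
255 - 0 = 255
Wildcard: 0.3.255.255


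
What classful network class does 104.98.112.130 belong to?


First octet: 104
Binary: 01101000
0xxxxxxx -> Class A (1-126)
Class A, default mask 255.0.0.0 (/8)


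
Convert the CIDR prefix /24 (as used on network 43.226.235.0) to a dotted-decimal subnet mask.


/24 means 24 network bits, 8 host bits
Binary: 11111111111111111111111100000000
Mask: 255.255.255.0


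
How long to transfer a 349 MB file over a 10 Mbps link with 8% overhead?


Effective throughput = 10 * (1 - 8/100) = 9.2 Mbps
File size in Mb = 349 * 8 = 2792 Mb
Time = 2792 / 9.2
Time = 303.4783 seconds


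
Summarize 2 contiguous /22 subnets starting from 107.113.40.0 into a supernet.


Original prefix: /22
Number of subnets: 2 = 2^1
New prefix = 22 - 1 = 21
Supernet: 107.113.40.0/21


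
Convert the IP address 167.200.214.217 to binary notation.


167 = 10100111
200 = 11001000
214 = 11010110
217 = 11011001
Binary: 10100111.11001000.11010110.11011001


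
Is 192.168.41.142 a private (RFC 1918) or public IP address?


RFC 1918 private ranges:
  10.0.0.0/8 (10.0.0.0 - 10.255.255.255)
  172.16.0.0/12 (172.16.0.0 - 172.31.255.255)
  192.168.0.0/16 (192.168.0.0 - 192.168.255.255)
Private (in 192.168.0.0/16)


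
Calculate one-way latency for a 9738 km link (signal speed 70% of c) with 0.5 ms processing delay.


Speed = 0.7 * 3e5 km/s = 210000 km/s
Propagation delay = 9738 / 210000 = 0.0464 s = 46.3714 ms
Processing delay = 0.5 ms
Total one-way latency = 46.8714 ms


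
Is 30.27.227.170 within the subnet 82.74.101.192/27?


Subnet network: 82.74.101.192
Test IP AND mask: 30.27.227.160
No, 30.27.227.170 is not in 82.74.101.192/27


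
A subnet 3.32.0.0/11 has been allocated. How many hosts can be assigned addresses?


Host bits = 32 - 11 = 21
Total addresses = 2^21 = 2097152
Usable = total - 2 (network and broadcast)
Usable hosts: 2097150


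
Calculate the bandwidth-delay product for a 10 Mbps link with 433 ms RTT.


BDP = bandwidth * RTT
= 10 Mbps * 433 ms
= 10 * 1e6 * 433 / 1000 bits
= 4330000 bits
= 541250 bytes
= 528.5645 KB
BDP = 4330000 bits (541250 bytes)


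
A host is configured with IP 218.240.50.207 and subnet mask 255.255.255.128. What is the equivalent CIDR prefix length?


Binary: 11111111.11111111.11111111.10000000
Count leading 1s
Prefix: /25


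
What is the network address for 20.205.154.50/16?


IP:   00010100.11001101.10011010.00110010
Mask: 11111111.11111111.00000000.00000000
AND operation:
Net:  00010100.11001101.00000000.00000000
Network: 20.205.0.0/16


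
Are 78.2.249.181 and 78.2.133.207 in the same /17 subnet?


Mask: 255.255.128.0
78.2.249.181 AND mask = 78.2.128.0
78.2.133.207 AND mask = 78.2.128.0
Yes, same subnet (78.2.128.0)


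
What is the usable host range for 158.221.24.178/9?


Network: 158.128.0.0
Broadcast: 158.255.255.255
First usable = network + 1
Last usable = broadcast - 1
Range: 158.128.0.1 to 158.255.255.254


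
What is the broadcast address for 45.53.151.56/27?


Network: 45.53.151.32/27
Host bits = 5
Set all host bits to 1:
Broadcast: 45.53.151.63


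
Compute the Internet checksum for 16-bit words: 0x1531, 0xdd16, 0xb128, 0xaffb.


Sum all words (with carry folding):
+ 0x1531 = 0x1531
+ 0xdd16 = 0xf247
+ 0xb128 = 0xa370
+ 0xaffb = 0x536c
One's complement: ~0x536c
Checksum = 0xac93


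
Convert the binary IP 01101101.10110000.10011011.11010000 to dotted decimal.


01101101 = 109
10110000 = 176
10011011 = 155
11010000 = 208
IP: 109.176.155.208


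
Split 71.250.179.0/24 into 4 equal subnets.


New prefix = 24 + 2 = 26
Each subnet has 64 addresses
  71.250.179.0/26
  71.250.179.64/26
  71.250.179.128/26
  71.250.179.192/26
Subnets: 71.250.179.0/26, 71.250.179.64/26, 71.250.179.128/26, 71.250.179.192/26


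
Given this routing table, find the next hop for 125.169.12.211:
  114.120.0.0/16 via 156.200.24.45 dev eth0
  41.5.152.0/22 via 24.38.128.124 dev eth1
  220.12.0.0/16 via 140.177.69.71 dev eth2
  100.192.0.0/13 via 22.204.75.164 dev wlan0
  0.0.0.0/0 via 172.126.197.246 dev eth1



Longest prefix match for 125.169.12.211:
  /16 114.120.0.0: no
  /22 41.5.152.0: no
  /16 220.12.0.0: no
  /13 100.192.0.0: no
  /0 0.0.0.0: MATCH
Selected: next-hop 172.126.197.246 via eth1 (matched /0)


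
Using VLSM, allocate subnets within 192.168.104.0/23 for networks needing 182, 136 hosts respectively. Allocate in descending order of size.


182 hosts -> /24 (254 usable): 192.168.104.0/24
136 hosts -> /24 (254 usable): 192.168.105.0/24
Allocation: 192.168.104.0/24 (182 hosts, 254 usable); 192.168.105.0/24 (136 hosts, 254 usable)


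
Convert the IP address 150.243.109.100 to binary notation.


150 = 10010110
243 = 11110011
109 = 01101101
100 = 01100100
Binary: 10010110.11110011.01101101.01100100


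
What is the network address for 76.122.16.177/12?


IP:   01001100.01111010.00010000.10110001
Mask: 11111111.11110000.00000000.00000000
AND operation:
Net:  01001100.01110000.00000000.00000000
Network: 76.112.0.0/12


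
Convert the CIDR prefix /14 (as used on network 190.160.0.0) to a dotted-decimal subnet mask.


/14 means 14 network bits, 18 host bits
Binary: 11111111111111000000000000000000
Mask: 255.252.0.0


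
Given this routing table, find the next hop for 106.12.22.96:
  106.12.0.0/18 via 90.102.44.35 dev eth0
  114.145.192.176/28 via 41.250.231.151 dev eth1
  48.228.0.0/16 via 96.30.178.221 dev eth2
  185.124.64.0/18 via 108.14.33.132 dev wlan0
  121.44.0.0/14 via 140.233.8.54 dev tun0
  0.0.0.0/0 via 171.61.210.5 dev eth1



Longest prefix match for 106.12.22.96:
  /18 106.12.0.0: MATCH
  /28 114.145.192.176: no
  /16 48.228.0.0: no
  /18 185.124.64.0: no
  /14 121.44.0.0: no
  /0 0.0.0.0: MATCH
Selected: next-hop 90.102.44.35 via eth0 (matched /18)


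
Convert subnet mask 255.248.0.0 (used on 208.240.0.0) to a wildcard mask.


Subnet mask: 255.248.0.0
Wildcard = 255.255.255.255 - subnet mask
255 - 255 = 0
255 - 248 = 7
255 - 0 = 255
255 - 0 = 255
Wildcard: 0.7.255.255


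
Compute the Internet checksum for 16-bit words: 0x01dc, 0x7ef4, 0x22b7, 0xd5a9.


Sum all words (with carry folding):
+ 0x01dc = 0x01dc
+ 0x7ef4 = 0x80d0
+ 0x22b7 = 0xa387
+ 0xd5a9 = 0x7931
One's complement: ~0x7931
Checksum = 0x86ce


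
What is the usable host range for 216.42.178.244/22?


Network: 216.42.176.0
Broadcast: 216.42.179.255
First usable = network + 1
Last usable = broadcast - 1
Range: 216.42.176.1 to 216.42.179.254


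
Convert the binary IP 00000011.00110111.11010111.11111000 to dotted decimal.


00000011 = 3
00110111 = 55
11010111 = 215
11111000 = 248
IP: 3.55.215.248


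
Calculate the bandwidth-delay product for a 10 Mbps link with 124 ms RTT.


BDP = bandwidth * RTT
= 10 Mbps * 124 ms
= 10 * 1e6 * 124 / 1000 bits
= 1240000 bits
= 155000 bytes
= 151.3672 KB
BDP = 1240000 bits (155000 bytes)


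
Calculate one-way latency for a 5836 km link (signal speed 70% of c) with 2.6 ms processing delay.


Speed = 0.7 * 3e5 km/s = 210000 km/s
Propagation delay = 5836 / 210000 = 0.0278 s = 27.7905 ms
Processing delay = 2.6 ms
Total one-way latency = 30.3905 ms


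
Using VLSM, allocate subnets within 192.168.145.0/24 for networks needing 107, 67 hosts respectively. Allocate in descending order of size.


107 hosts -> /25 (126 usable): 192.168.145.0/25
67 hosts -> /25 (126 usable): 192.168.145.128/25
Allocation: 192.168.145.0/25 (107 hosts, 126 usable); 192.168.145.128/25 (67 hosts, 126 usable)


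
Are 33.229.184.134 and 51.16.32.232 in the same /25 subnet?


Mask: 255.255.255.128
33.229.184.134 AND mask = 33.229.184.128
51.16.32.232 AND mask = 51.16.32.128
No, different subnets (33.229.184.128 vs 51.16.32.128)


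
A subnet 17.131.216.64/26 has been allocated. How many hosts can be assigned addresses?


Host bits = 32 - 26 = 6
Total addresses = 2^6 = 64
Usable = total - 2 (network and broadcast)
Usable hosts: 62


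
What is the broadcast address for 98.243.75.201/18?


Network: 98.243.64.0/18
Host bits = 14
Set all host bits to 1:
Broadcast: 98.243.127.255


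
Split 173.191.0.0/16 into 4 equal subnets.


New prefix = 16 + 2 = 18
Each subnet has 16384 addresses
  173.191.0.0/18
  173.191.64.0/18
  173.191.128.0/18
  173.191.192.0/18
Subnets: 173.191.0.0/18, 173.191.64.0/18, 173.191.128.0/18, 173.191.192.0/18


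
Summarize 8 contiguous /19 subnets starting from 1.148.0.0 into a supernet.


Original prefix: /19
Number of subnets: 8 = 2^3
New prefix = 19 - 3 = 16
Supernet: 1.148.0.0/16


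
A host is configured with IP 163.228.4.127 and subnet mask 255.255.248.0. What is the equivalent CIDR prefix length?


Binary: 11111111.11111111.11111000.00000000
Count leading 1s
Prefix: /21


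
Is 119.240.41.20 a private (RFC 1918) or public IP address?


RFC 1918 private ranges:
  10.0.0.0/8 (10.0.0.0 - 10.255.255.255)
  172.16.0.0/12 (172.16.0.0 - 172.31.255.255)
  192.168.0.0/16 (192.168.0.0 - 192.168.255.255)
Public (not in any RFC 1918 range)


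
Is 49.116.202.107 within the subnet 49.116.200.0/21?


Subnet network: 49.116.200.0
Test IP AND mask: 49.116.200.0
Yes, 49.116.202.107 is in 49.116.200.0/21


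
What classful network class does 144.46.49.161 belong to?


First octet: 144
Binary: 10010000
10xxxxxx -> Class B (128-191)
Class B, default mask 255.255.0.0 (/16)


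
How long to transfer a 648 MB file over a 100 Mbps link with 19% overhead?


Effective throughput = 100 * (1 - 19/100) = 81 Mbps
File size in Mb = 648 * 8 = 5184 Mb
Time = 5184 / 81
Time = 64 seconds


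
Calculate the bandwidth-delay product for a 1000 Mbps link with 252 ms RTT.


BDP = bandwidth * RTT
= 1000 Mbps * 252 ms
= 1000 * 1e6 * 252 / 1000 bits
= 252000000 bits
= 31500000 bytes
= 30761.7188 KB
BDP = 252000000 bits (31500000 bytes)


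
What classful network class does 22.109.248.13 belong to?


First octet: 22
Binary: 00010110
0xxxxxxx -> Class A (1-126)
Class A, default mask 255.0.0.0 (/8)


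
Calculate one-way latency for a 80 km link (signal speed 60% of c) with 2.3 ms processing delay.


Speed = 0.6 * 3e5 km/s = 180000 km/s
Propagation delay = 80 / 180000 = 0.0004 s = 0.4444 ms
Processing delay = 2.3 ms
Total one-way latency = 2.7444 ms


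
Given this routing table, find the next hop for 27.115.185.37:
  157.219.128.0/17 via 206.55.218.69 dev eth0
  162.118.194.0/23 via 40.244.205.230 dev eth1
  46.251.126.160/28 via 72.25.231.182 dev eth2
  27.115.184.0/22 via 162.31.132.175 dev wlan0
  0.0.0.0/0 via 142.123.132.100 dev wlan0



Longest prefix match for 27.115.185.37:
  /17 157.219.128.0: no
  /23 162.118.194.0: no
  /28 46.251.126.160: no
  /22 27.115.184.0: MATCH
  /0 0.0.0.0: MATCH
Selected: next-hop 162.31.132.175 via wlan0 (matched /22)


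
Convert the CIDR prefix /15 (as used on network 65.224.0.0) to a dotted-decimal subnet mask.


/15 means 15 network bits, 17 host bits
Binary: 11111111111111100000000000000000
Mask: 255.254.0.0


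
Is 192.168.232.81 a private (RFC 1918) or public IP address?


RFC 1918 private ranges:
  10.0.0.0/8 (10.0.0.0 - 10.255.255.255)
  172.16.0.0/12 (172.16.0.0 - 172.31.255.255)
  192.168.0.0/16 (192.168.0.0 - 192.168.255.255)
Private (in 192.168.0.0/16)


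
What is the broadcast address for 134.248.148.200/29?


Network: 134.248.148.200/29
Host bits = 3
Set all host bits to 1:
Broadcast: 134.248.148.207


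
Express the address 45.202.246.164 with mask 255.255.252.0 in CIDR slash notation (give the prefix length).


Binary: 11111111.11111111.11111100.00000000
Count leading 1s
Prefix: /22


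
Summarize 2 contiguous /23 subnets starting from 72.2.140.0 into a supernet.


Original prefix: /23
Number of subnets: 2 = 2^1
New prefix = 23 - 1 = 22
Supernet: 72.2.140.0/22


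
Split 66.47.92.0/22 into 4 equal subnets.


New prefix = 22 + 2 = 24
Each subnet has 256 addresses
  66.47.92.0/24
  66.47.93.0/24
  66.47.94.0/24
  66.47.95.0/24
Subnets: 66.47.92.0/24, 66.47.93.0/24, 66.47.94.0/24, 66.47.95.0/24


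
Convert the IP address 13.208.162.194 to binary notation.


13 = 00001101
208 = 11010000
162 = 10100010
194 = 11000010
Binary: 00001101.11010000.10100010.11000010


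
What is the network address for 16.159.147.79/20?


IP:   00010000.10011111.10010011.01001111
Mask: 11111111.11111111.11110000.00000000
AND operation:
Net:  00010000.10011111.10010000.00000000
Network: 16.159.144.0/20


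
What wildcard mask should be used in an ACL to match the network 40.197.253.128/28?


Subnet mask: 255.255.255.240
Wildcard = 255.255.255.255 - subnet mask
255 - 255 = 0
255 - 255 = 0
255 - 255 = 0
255 - 240 = 15
Wildcard: 0.0.0.15


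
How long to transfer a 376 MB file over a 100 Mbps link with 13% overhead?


Effective throughput = 100 * (1 - 13/100) = 87 Mbps
File size in Mb = 376 * 8 = 3008 Mb
Time = 3008 / 87
Time = 34.5747 seconds


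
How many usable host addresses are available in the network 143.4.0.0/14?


Host bits = 32 - 14 = 18
Total addresses = 2^18 = 262144
Usable = total - 2 (network and broadcast)
Usable hosts: 262142


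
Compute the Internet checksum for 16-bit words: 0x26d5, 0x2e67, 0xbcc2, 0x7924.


Sum all words (with carry folding):
+ 0x26d5 = 0x26d5
+ 0x2e67 = 0x553c
+ 0xbcc2 = 0x11ff
+ 0x7924 = 0x8b23
One's complement: ~0x8b23
Checksum = 0x74dc


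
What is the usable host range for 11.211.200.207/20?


Network: 11.211.192.0
Broadcast: 11.211.207.255
First usable = network + 1
Last usable = broadcast - 1
Range: 11.211.192.1 to 11.211.207.254


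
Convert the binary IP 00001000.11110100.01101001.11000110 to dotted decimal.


00001000 = 8
11110100 = 244
01101001 = 105
11000110 = 198
IP: 8.244.105.198


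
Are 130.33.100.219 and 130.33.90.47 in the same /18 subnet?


Mask: 255.255.192.0
130.33.100.219 AND mask = 130.33.64.0
130.33.90.47 AND mask = 130.33.64.0
Yes, same subnet (130.33.64.0)


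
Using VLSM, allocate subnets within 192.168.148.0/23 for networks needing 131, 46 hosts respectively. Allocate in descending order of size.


131 hosts -> /24 (254 usable): 192.168.148.0/24
46 hosts -> /26 (62 usable): 192.168.149.0/26
Allocation: 192.168.148.0/24 (131 hosts, 254 usable); 192.168.149.0/26 (46 hosts, 62 usable)


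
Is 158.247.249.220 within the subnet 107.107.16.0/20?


Subnet network: 107.107.16.0
Test IP AND mask: 158.247.240.0
No, 158.247.249.220 is not in 107.107.16.0/20


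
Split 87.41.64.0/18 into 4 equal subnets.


New prefix = 18 + 2 = 20
Each subnet has 4096 addresses
  87.41.64.0/20
  87.41.80.0/20
  87.41.96.0/20
  87.41.112.0/20
Subnets: 87.41.64.0/20, 87.41.80.0/20, 87.41.96.0/20, 87.41.112.0/20


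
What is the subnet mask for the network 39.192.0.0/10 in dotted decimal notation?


/10 means 10 network bits, 22 host bits
Binary: 11111111110000000000000000000000
Mask: 255.192.0.0


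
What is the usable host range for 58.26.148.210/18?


Network: 58.26.128.0
Broadcast: 58.26.191.255
First usable = network + 1
Last usable = broadcast - 1
Range: 58.26.128.1 to 58.26.191.254


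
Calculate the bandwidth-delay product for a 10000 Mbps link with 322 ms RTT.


BDP = bandwidth * RTT
= 10000 Mbps * 322 ms
= 10000 * 1e6 * 322 / 1000 bits
= 3220000000 bits
= 402500000 bytes
= 393066.4062 KB
BDP = 3220000000 bits (402500000 bytes)


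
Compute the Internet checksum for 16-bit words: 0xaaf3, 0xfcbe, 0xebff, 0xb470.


Sum all words (with carry folding):
+ 0xaaf3 = 0xaaf3
+ 0xfcbe = 0xa7b2
+ 0xebff = 0x93b2
+ 0xb470 = 0x4823
One's complement: ~0x4823
Checksum = 0xb7dc


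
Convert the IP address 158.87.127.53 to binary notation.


158 = 10011110
87 = 01010111
127 = 01111111
53 = 00110101
Binary: 10011110.01010111.01111111.00110101


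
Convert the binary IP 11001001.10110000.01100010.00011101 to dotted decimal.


11001001 = 201
10110000 = 176
01100010 = 98
00011101 = 29
IP: 201.176.98.29


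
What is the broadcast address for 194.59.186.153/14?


Network: 194.56.0.0/14
Host bits = 18
Set all host bits to 1:
Broadcast: 194.59.255.255


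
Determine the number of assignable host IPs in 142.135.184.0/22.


Host bits = 32 - 22 = 10
Total addresses = 2^10 = 1024
Usable = total - 2 (network and broadcast)
Usable hosts: 1022


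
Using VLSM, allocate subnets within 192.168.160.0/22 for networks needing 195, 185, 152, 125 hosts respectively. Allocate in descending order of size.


195 hosts -> /24 (254 usable): 192.168.160.0/24
185 hosts -> /24 (254 usable): 192.168.161.0/24
152 hosts -> /24 (254 usable): 192.168.162.0/24
125 hosts -> /25 (126 usable): 192.168.163.0/25
Allocation: 192.168.160.0/24 (195 hosts, 254 usable); 192.168.161.0/24 (185 hosts, 254 usable); 192.168.162.0/24 (152 hosts, 254 usable); 192.168.163.0/25 (125 hosts, 126 usable)


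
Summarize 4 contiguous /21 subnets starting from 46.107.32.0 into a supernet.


Original prefix: /21
Number of subnets: 4 = 2^2
New prefix = 21 - 2 = 19
Supernet: 46.107.32.0/19


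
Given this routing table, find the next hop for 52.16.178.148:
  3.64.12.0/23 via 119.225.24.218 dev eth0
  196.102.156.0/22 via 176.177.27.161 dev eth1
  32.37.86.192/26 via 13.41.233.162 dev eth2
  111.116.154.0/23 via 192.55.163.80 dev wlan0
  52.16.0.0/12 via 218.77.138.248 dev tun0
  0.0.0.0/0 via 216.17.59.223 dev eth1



Longest prefix match for 52.16.178.148:
  /23 3.64.12.0: no
  /22 196.102.156.0: no
  /26 32.37.86.192: no
  /23 111.116.154.0: no
  /12 52.16.0.0: MATCH
  /0 0.0.0.0: MATCH
Selected: next-hop 218.77.138.248 via tun0 (matched /12)


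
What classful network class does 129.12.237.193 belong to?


First octet: 129
Binary: 10000001
10xxxxxx -> Class B (128-191)
Class B, default mask 255.255.0.0 (/16)


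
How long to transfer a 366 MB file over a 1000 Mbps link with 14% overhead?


Effective throughput = 1000 * (1 - 14/100) = 860 Mbps
File size in Mb = 366 * 8 = 2928 Mb
Time = 2928 / 860
Time = 3.4047 seconds


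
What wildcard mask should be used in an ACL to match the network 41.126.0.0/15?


Subnet mask: 255.254.0.0
Wildcard = 255.255.255.255 - subnet mask
255 - 255 = 0
255 - 254 = 1
255 - 0 = 255
255 - 0 = 255
Wildcard: 0.1.255.255


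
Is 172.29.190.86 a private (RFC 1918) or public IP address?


RFC 1918 private ranges:
  10.0.0.0/8 (10.0.0.0 - 10.255.255.255)
  172.16.0.0/12 (172.16.0.0 - 172.31.255.255)
  192.168.0.0/16 (192.168.0.0 - 192.168.255.255)
Private (in 172.16.0.0/12)


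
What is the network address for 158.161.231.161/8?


IP:   10011110.10100001.11100111.10100001
Mask: 11111111.00000000.00000000.00000000
AND operation:
Net:  10011110.00000000.00000000.00000000
Network: 158.0.0.0/8


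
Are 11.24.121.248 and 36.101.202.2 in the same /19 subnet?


Mask: 255.255.224.0
11.24.121.248 AND mask = 11.24.96.0
36.101.202.2 AND mask = 36.101.192.0
No, different subnets (11.24.96.0 vs 36.101.192.0)


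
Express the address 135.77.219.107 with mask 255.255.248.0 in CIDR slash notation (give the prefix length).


Binary: 11111111.11111111.11111000.00000000
Count leading 1s
Prefix: /21


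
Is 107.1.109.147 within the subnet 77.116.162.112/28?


Subnet network: 77.116.162.112
Test IP AND mask: 107.1.109.144
No, 107.1.109.147 is not in 77.116.162.112/28


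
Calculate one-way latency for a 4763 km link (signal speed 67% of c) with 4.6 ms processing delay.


Speed = 0.67 * 3e5 km/s = 201000 km/s
Propagation delay = 4763 / 201000 = 0.0237 s = 23.6965 ms
Processing delay = 4.6 ms
Total one-way latency = 28.2965 ms


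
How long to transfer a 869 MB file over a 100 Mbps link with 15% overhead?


Effective throughput = 100 * (1 - 15/100) = 85 Mbps
File size in Mb = 869 * 8 = 6952 Mb
Time = 6952 / 85
Time = 81.7882 seconds


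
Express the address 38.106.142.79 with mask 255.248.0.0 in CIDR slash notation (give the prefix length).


Binary: 11111111.11111000.00000000.00000000
Count leading 1s
Prefix: /13


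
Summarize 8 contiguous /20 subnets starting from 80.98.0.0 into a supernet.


Original prefix: /20
Number of subnets: 8 = 2^3
New prefix = 20 - 3 = 17
Supernet: 80.98.0.0/17


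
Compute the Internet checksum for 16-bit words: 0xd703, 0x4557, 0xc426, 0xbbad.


Sum all words (with carry folding):
+ 0xd703 = 0xd703
+ 0x4557 = 0x1c5b
+ 0xc426 = 0xe081
+ 0xbbad = 0x9c2f
One's complement: ~0x9c2f
Checksum = 0x63d0


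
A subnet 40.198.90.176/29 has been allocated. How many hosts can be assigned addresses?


Host bits = 32 - 29 = 3
Total addresses = 2^3 = 8
Usable = total - 2 (network and broadcast)
Usable hosts: 6


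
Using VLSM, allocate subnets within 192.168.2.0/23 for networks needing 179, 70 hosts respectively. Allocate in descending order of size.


179 hosts -> /24 (254 usable): 192.168.2.0/24
70 hosts -> /25 (126 usable): 192.168.3.0/25
Allocation: 192.168.2.0/24 (179 hosts, 254 usable); 192.168.3.0/25 (70 hosts, 126 usable)


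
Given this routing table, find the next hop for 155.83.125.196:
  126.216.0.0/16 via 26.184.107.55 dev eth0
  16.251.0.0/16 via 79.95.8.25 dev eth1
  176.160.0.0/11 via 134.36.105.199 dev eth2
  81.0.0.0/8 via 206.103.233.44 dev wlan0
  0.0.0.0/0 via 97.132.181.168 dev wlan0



Longest prefix match for 155.83.125.196:
  /16 126.216.0.0: no
  /16 16.251.0.0: no
  /11 176.160.0.0: no
  /8 81.0.0.0: no
  /0 0.0.0.0: MATCH
Selected: next-hop 97.132.181.168 via wlan0 (matched /0)


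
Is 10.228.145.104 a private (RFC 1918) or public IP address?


RFC 1918 private ranges:
  10.0.0.0/8 (10.0.0.0 - 10.255.255.255)
  172.16.0.0/12 (172.16.0.0 - 172.31.255.255)
  192.168.0.0/16 (192.168.0.0 - 192.168.255.255)
Private (in 10.0.0.0/8)


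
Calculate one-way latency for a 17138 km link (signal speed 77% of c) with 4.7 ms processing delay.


Speed = 0.77 * 3e5 km/s = 231000 km/s
Propagation delay = 17138 / 231000 = 0.0742 s = 74.1905 ms
Processing delay = 4.7 ms
Total one-way latency = 78.8905 ms


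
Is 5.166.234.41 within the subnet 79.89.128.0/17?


Subnet network: 79.89.128.0
Test IP AND mask: 5.166.128.0
No, 5.166.234.41 is not in 79.89.128.0/17


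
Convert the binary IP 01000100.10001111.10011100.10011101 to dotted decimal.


01000100 = 68
10001111 = 143
10011100 = 156
10011101 = 157
IP: 68.143.156.157


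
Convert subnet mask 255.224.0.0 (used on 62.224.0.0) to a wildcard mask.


Subnet mask: 255.224.0.0
Wildcard = 255.255.255.255 - subnet mask
255 - 255 = 0
255 - 224 = 31
255 - 0 = 255
255 - 0 = 255
Wildcard: 0.31.255.255


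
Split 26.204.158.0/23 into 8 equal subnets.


New prefix = 23 + 3 = 26
Each subnet has 64 addresses
  26.204.158.0/26
  26.204.158.64/26
  26.204.158.128/26
  26.204.158.192/26
  26.204.159.0/26
  26.204.159.64/26
  26.204.159.128/26
  26.204.159.192/26
Subnets: 26.204.158.0/26, 26.204.158.64/26, 26.204.158.128/26, 26.204.158.192/26, 26.204.159.0/26, 26.204.159.64/26, 26.204.159.128/26, 26.204.159.192/26


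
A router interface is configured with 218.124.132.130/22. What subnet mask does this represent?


/22 means 22 network bits, 10 host bits
Binary: 11111111111111111111110000000000
Mask: 255.255.252.0


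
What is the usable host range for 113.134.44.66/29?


Network: 113.134.44.64
Broadcast: 113.134.44.71
First usable = network + 1
Last usable = broadcast - 1
Range: 113.134.44.65 to 113.134.44.70


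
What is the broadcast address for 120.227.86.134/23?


Network: 120.227.86.0/23
Host bits = 9
Set all host bits to 1:
Broadcast: 120.227.87.255


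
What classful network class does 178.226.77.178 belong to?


First octet: 178
Binary: 10110010
10xxxxxx -> Class B (128-191)
Class B, default mask 255.255.0.0 (/16)


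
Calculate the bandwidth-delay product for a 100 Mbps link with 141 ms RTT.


BDP = bandwidth * RTT
= 100 Mbps * 141 ms
= 100 * 1e6 * 141 / 1000 bits
= 14100000 bits
= 1762500 bytes
= 1721.1914 KB
BDP = 14100000 bits (1762500 bytes)


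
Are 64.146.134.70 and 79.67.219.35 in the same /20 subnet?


Mask: 255.255.240.0
64.146.134.70 AND mask = 64.146.128.0
79.67.219.35 AND mask = 79.67.208.0
No, different subnets (64.146.128.0 vs 79.67.208.0)


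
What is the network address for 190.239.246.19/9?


IP:   10111110.11101111.11110110.00010011
Mask: 11111111.10000000.00000000.00000000
AND operation:
Net:  10111110.10000000.00000000.00000000
Network: 190.128.0.0/9


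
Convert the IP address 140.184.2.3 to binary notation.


140 = 10001100
184 = 10111000
2 = 00000010
3 = 00000011
Binary: 10001100.10111000.00000010.00000011


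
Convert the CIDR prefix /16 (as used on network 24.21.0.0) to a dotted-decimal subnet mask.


/16 means 16 network bits, 16 host bits
Binary: 11111111111111110000000000000000
Mask: 255.255.0.0


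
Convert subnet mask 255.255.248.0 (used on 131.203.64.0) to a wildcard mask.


Subnet mask: 255.255.248.0
Wildcard = 255.255.255.255 - subnet mask
255 - 255 = 0
255 - 255 = 0
255 - 248 = 7
255 - 0 = 255
Wildcard: 0.0.7.255


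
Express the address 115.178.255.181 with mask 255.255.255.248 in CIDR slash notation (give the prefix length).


Binary: 11111111.11111111.11111111.11111000
Count leading 1s
Prefix: /29


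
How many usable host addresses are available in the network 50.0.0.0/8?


Host bits = 32 - 8 = 24
Total addresses = 2^24 = 16777216
Usable = total - 2 (network and broadcast)
Usable hosts: 16777214


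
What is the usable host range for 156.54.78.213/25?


Network: 156.54.78.128
Broadcast: 156.54.78.255
First usable = network + 1
Last usable = broadcast - 1
Range: 156.54.78.129 to 156.54.78.254


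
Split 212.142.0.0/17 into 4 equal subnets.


New prefix = 17 + 2 = 19
Each subnet has 8192 addresses
  212.142.0.0/19
  212.142.32.0/19
  212.142.64.0/19
  212.142.96.0/19
Subnets: 212.142.0.0/19, 212.142.32.0/19, 212.142.64.0/19, 212.142.96.0/19


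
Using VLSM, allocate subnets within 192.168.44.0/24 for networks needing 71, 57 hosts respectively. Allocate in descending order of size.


71 hosts -> /25 (126 usable): 192.168.44.0/25
57 hosts -> /26 (62 usable): 192.168.44.128/26
Allocation: 192.168.44.0/25 (71 hosts, 126 usable); 192.168.44.128/26 (57 hosts, 62 usable)


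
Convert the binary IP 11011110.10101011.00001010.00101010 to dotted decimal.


11011110 = 222
10101011 = 171
00001010 = 10
00101010 = 42
IP: 222.171.10.42


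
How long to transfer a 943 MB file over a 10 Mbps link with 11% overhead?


Effective throughput = 10 * (1 - 11/100) = 8.9 Mbps
File size in Mb = 943 * 8 = 7544 Mb
Time = 7544 / 8.9
Time = 847.6404 seconds


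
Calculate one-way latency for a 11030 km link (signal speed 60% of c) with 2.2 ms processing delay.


Speed = 0.6 * 3e5 km/s = 180000 km/s
Propagation delay = 11030 / 180000 = 0.0613 s = 61.2778 ms
Processing delay = 2.2 ms
Total one-way latency = 63.4778 ms


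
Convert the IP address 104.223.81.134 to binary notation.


104 = 01101000
223 = 11011111
81 = 01010001
134 = 10000110
Binary: 01101000.11011111.01010001.10000110


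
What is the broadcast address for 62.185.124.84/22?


Network: 62.185.124.0/22
Host bits = 10
Set all host bits to 1:
Broadcast: 62.185.127.255


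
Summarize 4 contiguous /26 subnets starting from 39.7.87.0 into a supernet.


Original prefix: /26
Number of subnets: 4 = 2^2
New prefix = 26 - 2 = 24
Supernet: 39.7.87.0/24


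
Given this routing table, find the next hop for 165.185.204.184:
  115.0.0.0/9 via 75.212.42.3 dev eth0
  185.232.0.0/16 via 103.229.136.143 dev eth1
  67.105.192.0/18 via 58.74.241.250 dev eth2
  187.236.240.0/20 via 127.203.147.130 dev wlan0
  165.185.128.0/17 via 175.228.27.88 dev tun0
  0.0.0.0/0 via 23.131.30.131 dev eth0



Longest prefix match for 165.185.204.184:
  /9 115.0.0.0: no
  /16 185.232.0.0: no
  /18 67.105.192.0: no
  /20 187.236.240.0: no
  /17 165.185.128.0: MATCH
  /0 0.0.0.0: MATCH
Selected: next-hop 175.228.27.88 via tun0 (matched /17)


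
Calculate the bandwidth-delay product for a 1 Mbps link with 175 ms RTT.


BDP = bandwidth * RTT
= 1 Mbps * 175 ms
= 1 * 1e6 * 175 / 1000 bits
= 175000 bits
= 21875 bytes
= 21.3623 KB
BDP = 175000 bits (21875 bytes)


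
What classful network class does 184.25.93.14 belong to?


First octet: 184
Binary: 10111000
10xxxxxx -> Class B (128-191)
Class B, default mask 255.255.0.0 (/16)


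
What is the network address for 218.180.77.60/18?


IP:   11011010.10110100.01001101.00111100
Mask: 11111111.11111111.11000000.00000000
AND operation:
Net:  11011010.10110100.01000000.00000000
Network: 218.180.64.0/18


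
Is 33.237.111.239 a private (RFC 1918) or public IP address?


RFC 1918 private ranges:
  10.0.0.0/8 (10.0.0.0 - 10.255.255.255)
  172.16.0.0/12 (172.16.0.0 - 172.31.255.255)
  192.168.0.0/16 (192.168.0.0 - 192.168.255.255)
Public (not in any RFC 1918 range)


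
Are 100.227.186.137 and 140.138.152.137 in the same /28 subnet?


Mask: 255.255.255.240
100.227.186.137 AND mask = 100.227.186.128
140.138.152.137 AND mask = 140.138.152.128
No, different subnets (100.227.186.128 vs 140.138.152.128)


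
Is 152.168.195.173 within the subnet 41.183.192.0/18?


Subnet network: 41.183.192.0
Test IP AND mask: 152.168.192.0
No, 152.168.195.173 is not in 41.183.192.0/18


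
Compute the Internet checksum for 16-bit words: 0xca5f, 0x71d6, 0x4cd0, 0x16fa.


Sum all words (with carry folding):
+ 0xca5f = 0xca5f
+ 0x71d6 = 0x3c36
+ 0x4cd0 = 0x8906
+ 0x16fa = 0xa000
One's complement: ~0xa000
Checksum = 0x5fff


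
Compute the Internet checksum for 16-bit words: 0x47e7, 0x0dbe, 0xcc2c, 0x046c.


Sum all words (with carry folding):
+ 0x47e7 = 0x47e7
+ 0x0dbe = 0x55a5
+ 0xcc2c = 0x21d2
+ 0x046c = 0x263e
One's complement: ~0x263e
Checksum = 0xd9c1


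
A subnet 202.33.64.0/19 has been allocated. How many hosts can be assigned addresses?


Host bits = 32 - 19 = 13
Total addresses = 2^13 = 8192
Usable = total - 2 (network and broadcast)
Usable hosts: 8190


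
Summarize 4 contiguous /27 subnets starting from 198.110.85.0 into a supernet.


Original prefix: /27
Number of subnets: 4 = 2^2
New prefix = 27 - 2 = 25
Supernet: 198.110.85.0/25


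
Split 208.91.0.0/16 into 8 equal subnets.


New prefix = 16 + 3 = 19
Each subnet has 8192 addresses
  208.91.0.0/19
  208.91.32.0/19
  208.91.64.0/19
  208.91.96.0/19
  208.91.128.0/19
  208.91.160.0/19
  208.91.192.0/19
  208.91.224.0/19
Subnets: 208.91.0.0/19, 208.91.32.0/19, 208.91.64.0/19, 208.91.96.0/19, 208.91.128.0/19, 208.91.160.0/19, 208.91.192.0/19, 208.91.224.0/19


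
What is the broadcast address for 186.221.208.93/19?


Network: 186.221.192.0/19
Host bits = 13
Set all host bits to 1:
Broadcast: 186.221.223.255


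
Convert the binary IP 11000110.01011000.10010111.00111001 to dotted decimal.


11000110 = 198
01011000 = 88
10010111 = 151
00111001 = 57
IP: 198.88.151.57


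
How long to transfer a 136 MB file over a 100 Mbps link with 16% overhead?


Effective throughput = 100 * (1 - 16/100) = 84 Mbps
File size in Mb = 136 * 8 = 1088 Mb
Time = 1088 / 84
Time = 12.9524 seconds


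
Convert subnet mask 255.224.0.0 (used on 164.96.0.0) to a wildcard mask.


Subnet mask: 255.224.0.0
Wildcard = 255.255.255.255 - subnet mask
255 - 255 = 0
255 - 224 = 31
255 - 0 = 255
255 - 0 = 255
Wildcard: 0.31.255.255


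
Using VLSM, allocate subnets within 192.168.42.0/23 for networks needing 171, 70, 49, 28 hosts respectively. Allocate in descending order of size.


171 hosts -> /24 (254 usable): 192.168.42.0/24
70 hosts -> /25 (126 usable): 192.168.43.0/25
49 hosts -> /26 (62 usable): 192.168.43.128/26
28 hosts -> /27 (30 usable): 192.168.43.192/27
Allocation: 192.168.42.0/24 (171 hosts, 254 usable); 192.168.43.0/25 (70 hosts, 126 usable); 192.168.43.128/26 (49 hosts, 62 usable); 192.168.43.192/27 (28 hosts, 30 usable)


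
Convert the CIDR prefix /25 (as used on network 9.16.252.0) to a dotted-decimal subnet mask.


/25 means 25 network bits, 7 host bits
Binary: 11111111111111111111111110000000
Mask: 255.255.255.128


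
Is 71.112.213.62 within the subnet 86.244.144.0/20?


Subnet network: 86.244.144.0
Test IP AND mask: 71.112.208.0
No, 71.112.213.62 is not in 86.244.144.0/20


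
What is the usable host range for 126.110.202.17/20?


Network: 126.110.192.0
Broadcast: 126.110.207.255
First usable = network + 1
Last usable = broadcast - 1
Range: 126.110.192.1 to 126.110.207.254


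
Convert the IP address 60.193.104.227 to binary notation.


60 = 00111100
193 = 11000001
104 = 01101000
227 = 11100011
Binary: 00111100.11000001.01101000.11100011


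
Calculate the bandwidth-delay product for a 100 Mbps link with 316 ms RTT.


BDP = bandwidth * RTT
= 100 Mbps * 316 ms
= 100 * 1e6 * 316 / 1000 bits
= 31600000 bits
= 3950000 bytes
= 3857.4219 KB
BDP = 31600000 bits (3950000 bytes)


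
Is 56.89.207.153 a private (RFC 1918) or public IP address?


RFC 1918 private ranges:
  10.0.0.0/8 (10.0.0.0 - 10.255.255.255)
  172.16.0.0/12 (172.16.0.0 - 172.31.255.255)
  192.168.0.0/16 (192.168.0.0 - 192.168.255.255)
Public (not in any RFC 1918 range)


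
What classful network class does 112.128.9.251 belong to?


First octet: 112
Binary: 01110000
0xxxxxxx -> Class A (1-126)
Class A, default mask 255.0.0.0 (/8)


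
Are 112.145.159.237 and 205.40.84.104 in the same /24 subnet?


Mask: 255.255.255.0
112.145.159.237 AND mask = 112.145.159.0
205.40.84.104 AND mask = 205.40.84.0
No, different subnets (112.145.159.0 vs 205.40.84.0)


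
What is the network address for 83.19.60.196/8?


IP:   01010011.00010011.00111100.11000100
Mask: 11111111.00000000.00000000.00000000
AND operation:
Net:  01010011.00000000.00000000.00000000
Network: 83.0.0.0/8


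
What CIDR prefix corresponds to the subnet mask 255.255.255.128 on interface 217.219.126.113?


Binary: 11111111.11111111.11111111.10000000
Count leading 1s
Prefix: /25


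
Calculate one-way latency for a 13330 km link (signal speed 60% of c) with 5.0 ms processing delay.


Speed = 0.6 * 3e5 km/s = 180000 km/s
Propagation delay = 13330 / 180000 = 0.0741 s = 74.0556 ms
Processing delay = 5.0 ms
Total one-way latency = 79.0556 ms


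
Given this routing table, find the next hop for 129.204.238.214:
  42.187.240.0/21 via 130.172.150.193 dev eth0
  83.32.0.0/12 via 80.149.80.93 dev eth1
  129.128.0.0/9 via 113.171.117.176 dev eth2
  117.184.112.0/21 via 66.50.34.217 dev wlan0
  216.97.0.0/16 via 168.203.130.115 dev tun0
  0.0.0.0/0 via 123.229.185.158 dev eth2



Longest prefix match for 129.204.238.214:
  /21 42.187.240.0: no
  /12 83.32.0.0: no
  /9 129.128.0.0: MATCH
  /21 117.184.112.0: no
  /16 216.97.0.0: no
  /0 0.0.0.0: MATCH
Selected: next-hop 113.171.117.176 via eth2 (matched /9)


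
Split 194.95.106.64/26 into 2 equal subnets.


New prefix = 26 + 1 = 27
Each subnet has 32 addresses
  194.95.106.64/27
  194.95.106.96/27
Subnets: 194.95.106.64/27, 194.95.106.96/27


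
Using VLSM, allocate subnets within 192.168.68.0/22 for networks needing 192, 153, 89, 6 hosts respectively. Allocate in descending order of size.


192 hosts -> /24 (254 usable): 192.168.68.0/24
153 hosts -> /24 (254 usable): 192.168.69.0/24
89 hosts -> /25 (126 usable): 192.168.70.0/25
6 hosts -> /29 (6 usable): 192.168.70.128/29
Allocation: 192.168.68.0/24 (192 hosts, 254 usable); 192.168.69.0/24 (153 hosts, 254 usable); 192.168.70.0/25 (89 hosts, 126 usable); 192.168.70.128/29 (6 hosts, 6 usable)


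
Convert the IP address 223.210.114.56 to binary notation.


223 = 11011111
210 = 11010010
114 = 01110010
56 = 00111000
Binary: 11011111.11010010.01110010.00111000


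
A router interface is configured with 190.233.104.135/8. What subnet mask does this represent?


/8 means 8 network bits, 24 host bits
Binary: 11111111000000000000000000000000
Mask: 255.0.0.0


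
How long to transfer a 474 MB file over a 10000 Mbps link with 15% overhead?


Effective throughput = 10000 * (1 - 15/100) = 8500 Mbps
File size in Mb = 474 * 8 = 3792 Mb
Time = 3792 / 8500
Time = 0.4461 seconds


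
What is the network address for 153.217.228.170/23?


IP:   10011001.11011001.11100100.10101010
Mask: 11111111.11111111.11111110.00000000
AND operation:
Net:  10011001.11011001.11100100.00000000
Network: 153.217.228.0/23
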